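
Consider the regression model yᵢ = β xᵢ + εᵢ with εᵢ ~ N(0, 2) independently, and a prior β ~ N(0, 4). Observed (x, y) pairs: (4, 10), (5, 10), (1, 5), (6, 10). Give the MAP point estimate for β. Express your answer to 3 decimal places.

β̂_MAP = 1.975

log p(β | y) = −Σ(yᵢ − βxᵢ)²/(2·2) − β²/(2·4) + const.
Setting the derivative to zero: Σxᵢ(yᵢ − βxᵢ)/2 − β/4 = 0, so β = Σxᵢyᵢ / (Σxᵢ² + σ²/τ²).
Σxᵢyᵢ = 4·10 + 5·10 + 1·5 + 6·10 = 155; Σxᵢ² = 78; σ²/τ² = 0.5.
β̂_MAP = 155 / (78 + 0.5) = 155/78.5 ≈ 1.975.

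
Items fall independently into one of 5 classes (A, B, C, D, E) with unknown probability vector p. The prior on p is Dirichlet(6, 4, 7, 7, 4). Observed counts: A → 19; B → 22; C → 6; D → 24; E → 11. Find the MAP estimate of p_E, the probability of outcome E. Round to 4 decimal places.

MAP estimate of p_E = 0.1333

The posterior is Dirichlet(αᵢ + nᵢ) = Dirichlet(25, 26, 13, 31, 15).
For a Dirichlet(a₁,…,a_K) with all aᵢ > 1, the mode has j-th component (aⱼ − 1)/(Σaᵢ − K).
Here Σaᵢ = 110 and K = 5, so p_E = (15 − 1)/(110 − 5) = 14/105 ≈ 0.1333.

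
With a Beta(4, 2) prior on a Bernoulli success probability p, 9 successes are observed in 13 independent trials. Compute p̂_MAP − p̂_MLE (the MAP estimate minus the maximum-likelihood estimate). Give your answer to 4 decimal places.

Posterior is Beta(13, 6); MAP = (13−1)/(19−2) = 12/17 ≈ 0.70588.
MLE ignores the prior: p̂_MLE = k/n = 9/13 ≈ 0.69231.
Difference = 12/17 − 9/13 = 3/221 ≈ 0.0136.

MAP − MLE = 0.0136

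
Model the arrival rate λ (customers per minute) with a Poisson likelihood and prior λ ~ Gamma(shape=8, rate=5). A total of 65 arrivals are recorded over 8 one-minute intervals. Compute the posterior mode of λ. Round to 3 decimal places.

λ̂_MAP = 5.538

Σxᵢ = 65, n = 8.
Posterior ∝ λ^7e^(−5λ) · λ^65e^(−8λ) = λ^72e^(−13λ), i.e. Gamma(shape=73, rate=13).
The mode of a Gamma(a, b) with a ≥ 1 (shape–rate) is (a−1)/b = 72/13 ≈ 5.538.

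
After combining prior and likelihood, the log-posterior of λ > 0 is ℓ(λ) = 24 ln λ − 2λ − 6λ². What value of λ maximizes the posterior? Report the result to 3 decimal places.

ℓ'(λ) = 24/λ − 2 − 12λ. Setting this to zero and multiplying by λ: 12λ² + 2λ − 24 = 0.
λ = (−2 + √(2² + 4·12·24)) / (2·12) = (−2 + √1156) / 24 = (−2 + 34)/24 = 4/3.
ℓ''(λ) = −24/λ² − 12 < 0, confirming a maximum.

λ̂_MAP = 1.333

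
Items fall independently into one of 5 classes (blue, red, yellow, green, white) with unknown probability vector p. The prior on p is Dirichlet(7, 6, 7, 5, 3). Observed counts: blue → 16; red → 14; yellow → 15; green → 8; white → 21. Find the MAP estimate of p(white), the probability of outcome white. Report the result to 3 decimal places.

MAP estimate of p(white) = 0.237

The posterior is Dirichlet(αᵢ + nᵢ) = Dirichlet(23, 20, 22, 13, 24).
For a Dirichlet(a₁,…,a_K) with all aᵢ > 1, the mode has j-th component (aⱼ − 1)/(Σaᵢ − K).
Here Σaᵢ = 102 and K = 5, so p(white) = (24 − 1)/(102 − 5) = 23/97 ≈ 0.237.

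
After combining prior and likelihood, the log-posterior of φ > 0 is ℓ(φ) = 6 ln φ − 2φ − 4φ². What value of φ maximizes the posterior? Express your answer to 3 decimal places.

ℓ'(φ) = 6/φ − 2 − 8φ. Setting this to zero and multiplying by φ: 8φ² + 2φ − 6 = 0.
φ = (−2 + √(2² + 4·8·6)) / (2·8) = (−2 + √196) / 16 = (−2 + 14)/16 = 3/4.
ℓ''(φ) = −6/φ² − 8 < 0, confirming a maximum.

φ̂_MAP = 0.750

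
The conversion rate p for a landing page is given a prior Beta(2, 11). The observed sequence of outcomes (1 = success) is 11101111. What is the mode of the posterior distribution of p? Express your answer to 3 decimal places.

Prior: Beta(2, 11).
Data: 7 successes in 8 trials (from the sequence). The binomial likelihood contributes p^7(1−p)^1, so the posterior is Beta(2+7, 11+1) = Beta(9, 12).
For Beta(a, b) with a, b > 1 the mode is (a−1)/(a+b−2) = 8/19 ≈ 0.421.

p̂_MAP = 0.421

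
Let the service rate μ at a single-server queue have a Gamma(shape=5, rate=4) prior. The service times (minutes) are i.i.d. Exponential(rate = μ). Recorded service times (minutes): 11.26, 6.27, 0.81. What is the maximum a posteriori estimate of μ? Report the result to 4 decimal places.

The Exponential(rate=μ) likelihood is ∝ μ^n e^(−μΣtᵢ). Here n = 3 and Σtᵢ = 11.26 + 6.27 + 0.81 = 18.34.
Posterior ∝ μ^4e^(−4μ) · μ^3e^(−18.34μ) = μ^7e^(−22.34μ), i.e. Gamma(8, 22.34).
Mode = (a−1)/b = 7/22.34 ≈ 0.3133.

μ̂_MAP = 0.3133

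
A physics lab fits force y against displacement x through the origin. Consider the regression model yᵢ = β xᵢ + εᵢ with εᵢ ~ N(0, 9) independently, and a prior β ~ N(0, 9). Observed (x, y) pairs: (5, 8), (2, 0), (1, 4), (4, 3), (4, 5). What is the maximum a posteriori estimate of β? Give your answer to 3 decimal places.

log p(β | y) = −Σ(yᵢ − βxᵢ)²/(2·9) − β²/(2·9) + const.
Setting the derivative to zero: Σxᵢ(yᵢ − βxᵢ)/9 − β/9 = 0, so β = Σxᵢyᵢ / (Σxᵢ² + σ²/τ²).
Σxᵢyᵢ = 5·8 + 2·0 + 1·4 + 4·3 + 4·5 = 76; Σxᵢ² = 62; σ²/τ² = 1.
β̂_MAP = 76 / (62 + 1) = 76/63 ≈ 1.206.

β̂_MAP = 1.206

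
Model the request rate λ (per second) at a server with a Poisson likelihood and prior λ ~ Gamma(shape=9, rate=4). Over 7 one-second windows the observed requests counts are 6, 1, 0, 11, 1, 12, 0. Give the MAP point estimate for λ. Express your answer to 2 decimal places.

λ̂_MAP = 3.55

Σxᵢ = 6+1+0+11+1+12+0 = 31, with n = 7.
Posterior ∝ λ^8e^(−4λ) · λ^31e^(−7λ) = λ^39e^(−11λ), i.e. Gamma(shape=40, rate=11).
The mode of a Gamma(a, b) with a ≥ 1 (shape–rate) is (a−1)/b = 39/11 ≈ 3.55.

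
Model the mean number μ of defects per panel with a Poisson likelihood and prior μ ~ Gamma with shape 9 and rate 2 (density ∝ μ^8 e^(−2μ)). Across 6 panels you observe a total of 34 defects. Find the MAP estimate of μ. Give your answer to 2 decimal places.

Σxᵢ = 34, n = 6.
Posterior ∝ μ^8e^(−2μ) · μ^34e^(−6μ) = μ^42e^(−8μ), i.e. Gamma(shape=43, rate=8).
The mode of a Gamma(a, b) with a ≥ 1 (shape–rate) is (a−1)/b = 42/8 ≈ 5.25.

μ̂_MAP = 5.25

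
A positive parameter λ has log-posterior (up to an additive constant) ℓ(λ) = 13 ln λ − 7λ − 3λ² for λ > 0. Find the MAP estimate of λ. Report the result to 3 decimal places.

ℓ'(λ) = 13/λ − 7 − 6λ. Setting this to zero and multiplying by λ: 6λ² + 7λ − 13 = 0.
λ = (−7 + √(7² + 4·6·13)) / (2·6) = (−7 + √361) / 12 = (−7 + 19)/12 = 1.
ℓ''(λ) = −13/λ² − 6 < 0, confirming a maximum.

λ̂_MAP = 1.000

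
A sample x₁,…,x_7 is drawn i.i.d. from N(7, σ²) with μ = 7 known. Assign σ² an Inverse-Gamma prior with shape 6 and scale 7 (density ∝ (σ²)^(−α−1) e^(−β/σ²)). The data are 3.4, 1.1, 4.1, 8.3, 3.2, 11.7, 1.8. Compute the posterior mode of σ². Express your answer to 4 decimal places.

Sum of squared deviations about the known mean: SS = (3.4−7)² + (1.1−7)² + (4.1−7)² + (8.3−7)² + (3.2−7)² + (11.7−7)² + (1.8−7)² = 121.44.
The Normal likelihood contributes (σ²)^(−n/2) exp(−SS/(2σ²)), so the posterior is Inverse-Gamma(α + n/2, β + SS/2) = Inverse-Gamma(9.5, 67.72).
The mode of Inverse-Gamma(a, b) is b/(a+1) = 67.72/10.5 ≈ 6.4495.

σ̂²_MAP = 6.4495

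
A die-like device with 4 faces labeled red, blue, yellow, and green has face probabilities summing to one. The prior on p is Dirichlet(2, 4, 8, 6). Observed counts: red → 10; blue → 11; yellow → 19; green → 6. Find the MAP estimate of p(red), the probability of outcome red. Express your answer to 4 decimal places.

The posterior is Dirichlet(αᵢ + nᵢ) = Dirichlet(12, 15, 27, 12).
For a Dirichlet(a₁,…,a_K) with all aᵢ > 1, the mode has j-th component (aⱼ − 1)/(Σaᵢ − K).
Here Σaᵢ = 66 and K = 4, so p(red) = (12 − 1)/(66 − 4) = 11/62 ≈ 0.1774.

MAP estimate of p(red) = 0.1774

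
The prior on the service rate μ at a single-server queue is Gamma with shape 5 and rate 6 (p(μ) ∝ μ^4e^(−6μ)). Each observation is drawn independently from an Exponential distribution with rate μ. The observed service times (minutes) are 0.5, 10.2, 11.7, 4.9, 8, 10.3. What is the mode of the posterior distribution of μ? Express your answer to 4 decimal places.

The Exponential(rate=μ) likelihood is ∝ μ^n e^(−μΣtᵢ). Here n = 6 and Σtᵢ = 0.5 + 10.2 + 11.7 + 4.9 + 8 + 10.3 = 45.6.
Posterior ∝ μ^4e^(−6μ) · μ^6e^(−45.6μ) = μ^10e^(−51.6μ), i.e. Gamma(11, 51.6).
Mode = (a−1)/b = 10/51.6 ≈ 0.1938.

μ̂_MAP = 0.1938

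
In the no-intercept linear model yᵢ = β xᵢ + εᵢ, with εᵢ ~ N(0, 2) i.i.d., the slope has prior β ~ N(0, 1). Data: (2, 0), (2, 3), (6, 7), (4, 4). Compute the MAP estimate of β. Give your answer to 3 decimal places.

log p(β | y) = −Σ(yᵢ − βxᵢ)²/(2·2) − β²/(2·1) + const.
Setting the derivative to zero: Σxᵢ(yᵢ − βxᵢ)/2 − β/1 = 0, so β = Σxᵢyᵢ / (Σxᵢ² + σ²/τ²).
Σxᵢyᵢ = 2·0 + 2·3 + 6·7 + 4·4 = 64; Σxᵢ² = 60; σ²/τ² = 2.
β̂_MAP = 64 / (60 + 2) = 64/62 ≈ 1.032.

β̂_MAP = 1.032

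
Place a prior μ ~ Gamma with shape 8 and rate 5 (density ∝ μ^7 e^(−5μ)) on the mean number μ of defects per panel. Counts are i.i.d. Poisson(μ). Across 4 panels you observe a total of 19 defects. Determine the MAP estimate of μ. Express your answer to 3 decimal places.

Σxᵢ = 19, n = 4.
Posterior ∝ μ^7e^(−5μ) · μ^19e^(−4μ) = μ^26e^(−9μ), i.e. Gamma(shape=27, rate=9).
The mode of a Gamma(a, b) with a ≥ 1 (shape–rate) is (a−1)/b = 26/9 ≈ 2.889.

μ̂_MAP = 2.889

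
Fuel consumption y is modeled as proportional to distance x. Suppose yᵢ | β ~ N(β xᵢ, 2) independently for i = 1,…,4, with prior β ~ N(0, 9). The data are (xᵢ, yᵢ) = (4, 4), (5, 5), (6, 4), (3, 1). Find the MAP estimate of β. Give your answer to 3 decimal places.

β̂_MAP = 0.789

log p(β | y) = −Σ(yᵢ − βxᵢ)²/(2·2) − β²/(2·9) + const.
Setting the derivative to zero: Σxᵢ(yᵢ − βxᵢ)/2 − β/9 = 0, so β = Σxᵢyᵢ / (Σxᵢ² + σ²/τ²).
Σxᵢyᵢ = 4·4 + 5·5 + 6·4 + 3·1 = 68; Σxᵢ² = 86; σ²/τ² = 2/9.
β̂_MAP = 68 / (86 + 2/9) = 68/(776/9) = 153/194 ≈ 0.789.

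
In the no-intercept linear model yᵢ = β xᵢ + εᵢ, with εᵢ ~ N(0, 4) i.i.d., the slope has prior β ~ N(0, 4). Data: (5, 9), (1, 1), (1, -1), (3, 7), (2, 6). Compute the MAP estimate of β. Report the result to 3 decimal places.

log p(β | y) = −Σ(yᵢ − βxᵢ)²/(2·4) − β²/(2·4) + const.
Setting the derivative to zero: Σxᵢ(yᵢ − βxᵢ)/4 − β/4 = 0, so β = Σxᵢyᵢ / (Σxᵢ² + σ²/τ²).
Σxᵢyᵢ = 5·9 + 1·1 + 1·(-1) + 3·7 + 2·6 = 78; Σxᵢ² = 40; σ²/τ² = 1.
β̂_MAP = 78 / (40 + 1) = 78/41 ≈ 1.902.

β̂_MAP = 1.902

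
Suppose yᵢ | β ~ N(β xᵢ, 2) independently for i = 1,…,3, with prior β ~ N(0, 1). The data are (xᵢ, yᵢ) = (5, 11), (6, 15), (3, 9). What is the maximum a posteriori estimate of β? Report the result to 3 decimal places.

log p(β | y) = −Σ(yᵢ − βxᵢ)²/(2·2) − β²/(2·1) + const.
Setting the derivative to zero: Σxᵢ(yᵢ − βxᵢ)/2 − β/1 = 0, so β = Σxᵢyᵢ / (Σxᵢ² + σ²/τ²).
Σxᵢyᵢ = 5·11 + 6·15 + 3·9 = 172; Σxᵢ² = 70; σ²/τ² = 2.
β̂_MAP = 172 / (70 + 2) = 172/72 ≈ 2.389.

β̂_MAP = 2.389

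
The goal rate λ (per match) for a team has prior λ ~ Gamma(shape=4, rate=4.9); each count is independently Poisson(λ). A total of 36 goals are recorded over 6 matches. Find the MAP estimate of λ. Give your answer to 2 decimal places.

λ̂_MAP = 3.58

Σxᵢ = 36, n = 6.
Posterior ∝ λ^3e^(−4.9λ) · λ^36e^(−6λ) = λ^39e^(−10.9λ), i.e. Gamma(shape=40, rate=10.9).
The mode of a Gamma(a, b) with a ≥ 1 (shape–rate) is (a−1)/b = 39/10.9 ≈ 3.58.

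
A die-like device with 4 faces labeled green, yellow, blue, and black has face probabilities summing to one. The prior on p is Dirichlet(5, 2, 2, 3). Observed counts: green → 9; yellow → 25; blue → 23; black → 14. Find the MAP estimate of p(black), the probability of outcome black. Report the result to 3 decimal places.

MAP estimate of p(black) = 0.203

The posterior is Dirichlet(αᵢ + nᵢ) = Dirichlet(14, 27, 25, 17).
For a Dirichlet(a₁,…,a_K) with all aᵢ > 1, the mode has j-th component (aⱼ − 1)/(Σaᵢ − K).
Here Σaᵢ = 83 and K = 4, so p(black) = (17 − 1)/(83 − 4) = 16/79 ≈ 0.203.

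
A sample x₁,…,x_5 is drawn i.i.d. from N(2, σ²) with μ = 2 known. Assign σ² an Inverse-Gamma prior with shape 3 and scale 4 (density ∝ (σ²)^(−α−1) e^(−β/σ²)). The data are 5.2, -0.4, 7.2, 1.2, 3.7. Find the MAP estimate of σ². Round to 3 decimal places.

Sum of squared deviations about the known mean: SS = (5.2−2)² + (-0.4−2)² + (7.2−2)² + (1.2−2)² + (3.7−2)² = 46.57.
The Normal likelihood contributes (σ²)^(−n/2) exp(−SS/(2σ²)), so the posterior is Inverse-Gamma(α + n/2, β + SS/2) = Inverse-Gamma(5.5, 27.285).
The mode of Inverse-Gamma(a, b) is b/(a+1) = 27.285/6.5 ≈ 4.198.

σ̂²_MAP = 4.198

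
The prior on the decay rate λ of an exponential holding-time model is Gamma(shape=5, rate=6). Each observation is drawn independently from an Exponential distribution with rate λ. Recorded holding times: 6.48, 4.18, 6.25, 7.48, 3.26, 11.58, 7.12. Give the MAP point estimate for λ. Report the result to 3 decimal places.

The Exponential(rate=λ) likelihood is ∝ λ^n e^(−λΣtᵢ). Here n = 7 and Σtᵢ = 6.48 + 4.18 + 6.25 + 7.48 + 3.26 + 11.58 + 7.12 = 46.35.
Posterior ∝ λ^4e^(−6λ) · λ^7e^(−46.35λ) = λ^11e^(−52.35λ), i.e. Gamma(12, 52.35).
Mode = (a−1)/b = 11/52.35 ≈ 0.210.

λ̂_MAP = 0.210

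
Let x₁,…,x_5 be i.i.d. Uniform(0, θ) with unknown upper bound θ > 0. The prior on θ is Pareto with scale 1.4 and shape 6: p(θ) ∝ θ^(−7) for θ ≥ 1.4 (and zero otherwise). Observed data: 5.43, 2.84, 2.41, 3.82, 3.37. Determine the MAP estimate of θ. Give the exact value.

θ̂_MAP = 5.43

The Uniform(0, θ) likelihood is θ^(−n) for θ ≥ max(xᵢ), zero otherwise. Here max(xᵢ) = 5.43.
Posterior ∝ θ^(−7) · θ^(−5) = θ^(−12) on θ ≥ max(1.4, 5.43) = 5.43.
This density is strictly decreasing in θ, so the posterior mode lies at the lower boundary of the support.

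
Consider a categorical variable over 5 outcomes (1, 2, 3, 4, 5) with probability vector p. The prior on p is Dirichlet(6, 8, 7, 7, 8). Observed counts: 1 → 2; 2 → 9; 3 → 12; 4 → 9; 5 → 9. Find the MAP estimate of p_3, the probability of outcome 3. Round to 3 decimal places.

MAP estimate: 0.250

The posterior is Dirichlet(αᵢ + nᵢ) = Dirichlet(8, 17, 19, 16, 17).
For a Dirichlet(a₁,…,a_K) with all aᵢ > 1, the mode has j-th component (aⱼ − 1)/(Σaᵢ − K).
Here Σaᵢ = 77 and K = 5, so p_3 = (19 − 1)/(77 − 5) = 18/72 ≈ 0.250.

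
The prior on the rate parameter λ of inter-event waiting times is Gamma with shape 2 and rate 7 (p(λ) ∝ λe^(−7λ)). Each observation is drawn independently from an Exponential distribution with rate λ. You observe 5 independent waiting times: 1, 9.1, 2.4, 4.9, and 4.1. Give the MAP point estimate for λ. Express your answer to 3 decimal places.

λ̂_MAP = 0.211

The Exponential(rate=λ) likelihood is ∝ λ^n e^(−λΣtᵢ). Here n = 5 and Σtᵢ = 1 + 9.1 + 2.4 + 4.9 + 4.1 = 21.5.
Posterior ∝ λe^(−7λ) · λ^5e^(−21.5λ) = λ^6e^(−28.5λ), i.e. Gamma(7, 28.5).
Mode = (a−1)/b = 6/28.5 ≈ 0.211.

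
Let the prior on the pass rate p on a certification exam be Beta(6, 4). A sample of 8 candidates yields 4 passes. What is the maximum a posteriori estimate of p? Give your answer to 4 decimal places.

p̂_MAP = 0.5625

Prior: Beta(6, 4).
Data: 4 successes in 8 trials. The binomial likelihood contributes p^4(1−p)^4, so the posterior is Beta(6+4, 4+4) = Beta(10, 8).
For Beta(a, b) with a, b > 1 the mode is (a−1)/(a+b−2) = 9/16 ≈ 0.5625.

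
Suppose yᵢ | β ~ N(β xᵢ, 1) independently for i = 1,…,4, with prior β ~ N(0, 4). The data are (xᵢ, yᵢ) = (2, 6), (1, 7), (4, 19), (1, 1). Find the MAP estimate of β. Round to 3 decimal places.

β̂_MAP = 4.315

log p(β | y) = −Σ(yᵢ − βxᵢ)²/(2·1) − β²/(2·4) + const.
Setting the derivative to zero: Σxᵢ(yᵢ − βxᵢ)/1 − β/4 = 0, so β = Σxᵢyᵢ / (Σxᵢ² + σ²/τ²).
Σxᵢyᵢ = 2·6 + 1·7 + 4·19 + 1·1 = 96; Σxᵢ² = 22; σ²/τ² = 0.25.
β̂_MAP = 96 / (22 + 0.25) = 96/22.25 ≈ 4.315.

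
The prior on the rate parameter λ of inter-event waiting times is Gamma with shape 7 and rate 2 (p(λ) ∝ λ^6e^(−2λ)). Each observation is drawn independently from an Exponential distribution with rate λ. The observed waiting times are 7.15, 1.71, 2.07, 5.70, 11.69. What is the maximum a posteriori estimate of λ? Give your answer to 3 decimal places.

λ̂_MAP = 0.363

The Exponential(rate=λ) likelihood is ∝ λ^n e^(−λΣtᵢ). Here n = 5 and Σtᵢ = 7.15 + 1.71 + 2.07 + 5.70 + 11.69 = 28.32.
Posterior ∝ λ^6e^(−2λ) · λ^5e^(−28.32λ) = λ^11e^(−30.32λ), i.e. Gamma(12, 30.32).
Mode = (a−1)/b = 11/30.32 ≈ 0.363.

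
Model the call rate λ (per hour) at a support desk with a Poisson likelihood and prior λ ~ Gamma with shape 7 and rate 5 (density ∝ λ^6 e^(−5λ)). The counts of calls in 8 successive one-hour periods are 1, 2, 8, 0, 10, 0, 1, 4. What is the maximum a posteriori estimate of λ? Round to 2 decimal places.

λ̂_MAP = 2.46

Σxᵢ = 1+2+8+0+10+0+1+4 = 26, with n = 8.
Posterior ∝ λ^6e^(−5λ) · λ^26e^(−8λ) = λ^32e^(−13λ), i.e. Gamma(shape=33, rate=13).
The mode of a Gamma(a, b) with a ≥ 1 (shape–rate) is (a−1)/b = 32/13 ≈ 2.46.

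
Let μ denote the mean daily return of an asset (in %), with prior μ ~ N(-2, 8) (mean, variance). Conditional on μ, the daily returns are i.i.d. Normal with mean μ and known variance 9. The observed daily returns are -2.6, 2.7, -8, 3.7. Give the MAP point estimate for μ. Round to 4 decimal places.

n = 4; x̄ = ((-2.6) + 2.7 + (-8) + 3.7)/4 = -4.2/4 = -1.05.
For a Normal prior and Normal likelihood with known variance, the posterior is Normal; its mode equals its mean, the precision-weighted average.
Prior precision 1/σ₀² = 1/8 = 0.125; data precision n/σ² = 4/9.
μ̂ = (0.125·(-2) + (4/9)·(-1.05)) / (0.125 + 4/9) = (-43/60)/(41/72) = -258/205 ≈ -1.2585.

μ̂_MAP = -1.2585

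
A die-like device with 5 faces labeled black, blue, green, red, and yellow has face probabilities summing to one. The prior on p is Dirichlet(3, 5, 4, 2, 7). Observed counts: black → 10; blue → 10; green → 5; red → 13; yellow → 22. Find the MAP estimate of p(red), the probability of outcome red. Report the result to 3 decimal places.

MAP estimate of p(red) = 0.184

The posterior is Dirichlet(αᵢ + nᵢ) = Dirichlet(13, 15, 9, 15, 29).
For a Dirichlet(a₁,…,a_K) with all aᵢ > 1, the mode has j-th component (aⱼ − 1)/(Σaᵢ − K).
Here Σaᵢ = 81 and K = 5, so p(red) = (15 − 1)/(81 − 5) = 14/76 ≈ 0.184.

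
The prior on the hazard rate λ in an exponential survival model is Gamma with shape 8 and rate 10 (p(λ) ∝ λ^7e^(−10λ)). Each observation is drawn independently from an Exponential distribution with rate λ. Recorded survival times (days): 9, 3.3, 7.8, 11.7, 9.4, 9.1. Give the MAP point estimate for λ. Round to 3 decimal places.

λ̂_MAP = 0.216

The Exponential(rate=λ) likelihood is ∝ λ^n e^(−λΣtᵢ). Here n = 6 and Σtᵢ = 9 + 3.3 + 7.8 + 11.7 + 9.4 + 9.1 = 50.3.
Posterior ∝ λ^7e^(−10λ) · λ^6e^(−50.3λ) = λ^13e^(−60.3λ), i.e. Gamma(14, 60.3).
Mode = (a−1)/b = 13/60.3 ≈ 0.216.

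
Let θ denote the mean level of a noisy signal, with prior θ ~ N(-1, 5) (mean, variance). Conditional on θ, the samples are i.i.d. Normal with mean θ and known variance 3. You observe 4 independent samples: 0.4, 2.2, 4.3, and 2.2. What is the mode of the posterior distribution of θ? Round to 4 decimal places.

n = 4; x̄ = (0.4 + 2.2 + 4.3 + 2.2)/4 = 9.1/4 = 2.275.
For a Normal prior and Normal likelihood with known variance, the posterior is Normal; its mode equals its mean, the precision-weighted average.
Prior precision 1/σ₀² = 1/5 = 0.2; data precision n/σ² = 4/3.
θ̂ = (0.2·(-1) + (4/3)·2.275) / (0.2 + 4/3) = (17/6)/(23/15) = 85/46 ≈ 1.8478.

θ̂_MAP = 1.8478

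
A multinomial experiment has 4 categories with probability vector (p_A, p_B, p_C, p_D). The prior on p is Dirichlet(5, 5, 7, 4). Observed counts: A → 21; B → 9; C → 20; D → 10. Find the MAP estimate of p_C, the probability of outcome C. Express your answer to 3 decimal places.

MAP estimate of p_C = 0.338

The posterior is Dirichlet(αᵢ + nᵢ) = Dirichlet(26, 14, 27, 14).
For a Dirichlet(a₁,…,a_K) with all aᵢ > 1, the mode has j-th component (aⱼ − 1)/(Σaᵢ − K).
Here Σaᵢ = 81 and K = 4, so p_C = (27 − 1)/(81 − 4) = 26/77 ≈ 0.338.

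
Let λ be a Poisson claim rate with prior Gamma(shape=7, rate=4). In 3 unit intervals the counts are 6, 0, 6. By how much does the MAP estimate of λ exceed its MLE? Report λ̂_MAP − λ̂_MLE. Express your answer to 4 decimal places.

MAP − MLE = -1.4286

Σxᵢ = 12. Posterior is Gamma(19, 7); MAP = (19−1)/7 = 18/7 ≈ 2.57143.
MLE = x̄ = 12/3 ≈ 4.00000.
Difference = 18/7 − 12/3 = -10/7 ≈ -1.4286.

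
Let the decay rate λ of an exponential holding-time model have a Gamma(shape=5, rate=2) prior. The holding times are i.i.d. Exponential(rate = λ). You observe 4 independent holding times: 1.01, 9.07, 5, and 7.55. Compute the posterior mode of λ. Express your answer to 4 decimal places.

λ̂_MAP = 0.3248

The Exponential(rate=λ) likelihood is ∝ λ^n e^(−λΣtᵢ). Here n = 4 and Σtᵢ = 1.01 + 9.07 + 5 + 7.55 = 22.63.
Posterior ∝ λ^4e^(−2λ) · λ^4e^(−22.63λ) = λ^8e^(−24.63λ), i.e. Gamma(9, 24.63).
Mode = (a−1)/b = 8/24.63 ≈ 0.3248.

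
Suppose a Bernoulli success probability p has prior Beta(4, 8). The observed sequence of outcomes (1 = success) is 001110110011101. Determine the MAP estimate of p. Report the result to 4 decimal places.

p̂_MAP = 0.4800

Prior: Beta(4, 8).
Data: 9 successes in 15 trials (from the sequence). The binomial likelihood contributes p^9(1−p)^6, so the posterior is Beta(4+9, 8+6) = Beta(13, 14).
For Beta(a, b) with a, b > 1 the mode is (a−1)/(a+b−2) = 12/25 ≈ 0.4800.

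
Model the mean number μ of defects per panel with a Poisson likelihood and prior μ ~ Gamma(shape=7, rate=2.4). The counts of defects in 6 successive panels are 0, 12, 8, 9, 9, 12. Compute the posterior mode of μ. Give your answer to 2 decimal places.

μ̂_MAP = 6.67

Σxᵢ = 0+12+8+9+9+12 = 50, with n = 6.
Posterior ∝ μ^6e^(−2.4μ) · μ^50e^(−6μ) = μ^56e^(−8.4μ), i.e. Gamma(shape=57, rate=8.4).
The mode of a Gamma(a, b) with a ≥ 1 (shape–rate) is (a−1)/b = 56/8.4 ≈ 6.67.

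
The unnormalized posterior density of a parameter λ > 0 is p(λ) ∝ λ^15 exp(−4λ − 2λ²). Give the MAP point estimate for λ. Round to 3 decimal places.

ℓ'(λ) = 15/λ − 4 − 4λ. Setting this to zero and multiplying by λ: 4λ² + 4λ − 15 = 0.
λ = (−4 + √(4² + 4·4·15)) / (2·4) = (−4 + √256) / 8 = (−4 + 16)/8 = 3/2.
ℓ''(λ) = −15/λ² − 4 < 0, confirming a maximum.

λ̂_MAP = 1.500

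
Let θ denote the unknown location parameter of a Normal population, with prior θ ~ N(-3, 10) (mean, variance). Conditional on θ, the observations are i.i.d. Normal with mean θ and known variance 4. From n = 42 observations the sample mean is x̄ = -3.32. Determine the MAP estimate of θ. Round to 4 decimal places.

n = 42, x̄ = -3.32.
For a Normal prior and Normal likelihood with known variance, the posterior is Normal; its mode equals its mean, the precision-weighted average.
Prior precision 1/σ₀² = 1/10 = 0.1; data precision n/σ² = 42/4 = 10.5.
θ̂ = (0.1·(-3) + 10.5·(-3.32)) / (0.1 + 10.5) = (-35.16)/10.6 = -879/265 ≈ -3.3170.

θ̂_MAP = -3.3170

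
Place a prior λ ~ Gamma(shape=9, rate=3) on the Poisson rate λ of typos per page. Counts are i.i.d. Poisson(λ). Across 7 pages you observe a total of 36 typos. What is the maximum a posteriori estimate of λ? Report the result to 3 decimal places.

Σxᵢ = 36, n = 7.
Posterior ∝ λ^8e^(−3λ) · λ^36e^(−7λ) = λ^44e^(−10λ), i.e. Gamma(shape=45, rate=10).
The mode of a Gamma(a, b) with a ≥ 1 (shape–rate) is (a−1)/b = 44/10 ≈ 4.400.

λ̂_MAP = 4.400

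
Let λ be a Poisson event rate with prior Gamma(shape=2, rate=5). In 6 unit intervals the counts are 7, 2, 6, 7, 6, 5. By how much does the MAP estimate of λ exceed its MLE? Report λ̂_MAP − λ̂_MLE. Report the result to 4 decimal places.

MAP − MLE = -2.4091

Σxᵢ = 33. Posterior is Gamma(35, 11); MAP = (35−1)/11 = 34/11 ≈ 3.09091.
MLE = x̄ = 33/6 ≈ 5.50000.
Difference = 34/11 − 33/6 = -53/22 ≈ -2.4091.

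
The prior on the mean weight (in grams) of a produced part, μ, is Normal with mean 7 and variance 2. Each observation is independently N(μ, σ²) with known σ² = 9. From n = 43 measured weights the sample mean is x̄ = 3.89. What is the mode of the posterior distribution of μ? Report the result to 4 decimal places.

n = 43, x̄ = 3.89.
For a Normal prior and Normal likelihood with known variance, the posterior is Normal; its mode equals its mean, the precision-weighted average.
Prior precision 1/σ₀² = 1/2 = 0.5; data precision n/σ² = 43/9.
μ̂ = (0.5·7 + (43/9)·3.89) / (0.5 + 43/9) = (19877/900)/(95/18) = 19877/4750 ≈ 4.1846.

μ̂_MAP = 4.1846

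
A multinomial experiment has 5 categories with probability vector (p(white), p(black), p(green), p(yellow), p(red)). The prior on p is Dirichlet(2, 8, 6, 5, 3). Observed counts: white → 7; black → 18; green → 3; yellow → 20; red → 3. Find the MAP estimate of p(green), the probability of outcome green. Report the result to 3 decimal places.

The posterior is Dirichlet(αᵢ + nᵢ) = Dirichlet(9, 26, 9, 25, 6).
For a Dirichlet(a₁,…,a_K) with all aᵢ > 1, the mode has j-th component (aⱼ − 1)/(Σaᵢ − K).
Here Σaᵢ = 75 and K = 5, so p(green) = (9 − 1)/(75 − 5) = 8/70 ≈ 0.114.

MAP estimate of p(green) = 0.114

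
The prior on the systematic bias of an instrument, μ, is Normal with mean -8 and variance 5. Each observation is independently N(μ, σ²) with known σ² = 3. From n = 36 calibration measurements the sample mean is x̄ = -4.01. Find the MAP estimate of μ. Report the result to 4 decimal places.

μ̂_MAP = -4.0754

n = 36, x̄ = -4.01.
For a Normal prior and Normal likelihood with known variance, the posterior is Normal; its mode equals its mean, the precision-weighted average.
Prior precision 1/σ₀² = 1/5 = 0.2; data precision n/σ² = 36/3 = 12.
μ̂ = (0.2·(-8) + 12·(-4.01)) / (0.2 + 12) = (-49.72)/12.2 = -1243/305 ≈ -4.0754.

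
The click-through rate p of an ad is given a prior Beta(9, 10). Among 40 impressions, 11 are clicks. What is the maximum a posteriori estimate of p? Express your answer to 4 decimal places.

p̂_MAP = 0.3333

Prior: Beta(9, 10).
Data: 11 successes in 40 trials. The binomial likelihood contributes p^11(1−p)^29, so the posterior is Beta(9+11, 10+29) = Beta(20, 39).
For Beta(a, b) with a, b > 1 the mode is (a−1)/(a+b−2) = 19/57 ≈ 0.3333.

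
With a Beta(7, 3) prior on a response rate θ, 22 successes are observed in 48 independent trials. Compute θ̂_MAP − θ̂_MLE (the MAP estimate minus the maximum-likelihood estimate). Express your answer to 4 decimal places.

Posterior is Beta(29, 29); MAP = (29−1)/(58−2) = 28/56 ≈ 0.50000.
MLE ignores the prior: θ̂_MLE = k/n = 22/48 ≈ 0.45833.
Difference = 28/56 − 22/48 = 1/24 ≈ 0.0417.

MAP − MLE = 0.0417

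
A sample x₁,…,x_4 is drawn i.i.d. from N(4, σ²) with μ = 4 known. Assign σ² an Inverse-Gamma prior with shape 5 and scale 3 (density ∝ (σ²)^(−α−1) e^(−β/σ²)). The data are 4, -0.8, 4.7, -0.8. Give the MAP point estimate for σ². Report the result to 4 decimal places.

Sum of squared deviations about the known mean: SS = (4−4)² + (-0.8−4)² + (4.7−4)² + (-0.8−4)² = 46.57.
The Normal likelihood contributes (σ²)^(−n/2) exp(−SS/(2σ²)), so the posterior is Inverse-Gamma(α + n/2, β + SS/2) = Inverse-Gamma(7, 26.285).
The mode of Inverse-Gamma(a, b) is b/(a+1) = 26.285/8 ≈ 3.2856.

σ̂²_MAP = 3.2856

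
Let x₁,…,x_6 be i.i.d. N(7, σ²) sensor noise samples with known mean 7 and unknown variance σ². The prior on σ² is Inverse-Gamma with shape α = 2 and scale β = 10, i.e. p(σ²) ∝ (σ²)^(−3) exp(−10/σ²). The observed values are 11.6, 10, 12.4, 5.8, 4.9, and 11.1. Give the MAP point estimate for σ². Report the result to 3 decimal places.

σ̂²_MAP = 8.498

Sum of squared deviations about the known mean: SS = (11.6−7)² + (10−7)² + (12.4−7)² + (5.8−7)² + (4.9−7)² + (11.1−7)² = 81.98.
The Normal likelihood contributes (σ²)^(−n/2) exp(−SS/(2σ²)), so the posterior is Inverse-Gamma(α + n/2, β + SS/2) = Inverse-Gamma(5, 50.99).
The mode of Inverse-Gamma(a, b) is b/(a+1) = 50.99/6 ≈ 8.498.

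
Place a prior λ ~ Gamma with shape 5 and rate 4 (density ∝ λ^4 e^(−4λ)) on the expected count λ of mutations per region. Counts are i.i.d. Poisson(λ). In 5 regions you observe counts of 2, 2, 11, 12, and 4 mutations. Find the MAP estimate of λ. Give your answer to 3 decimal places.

λ̂_MAP = 3.889

Σxᵢ = 2+2+11+12+4 = 31, with n = 5.
Posterior ∝ λ^4e^(−4λ) · λ^31e^(−5λ) = λ^35e^(−9λ), i.e. Gamma(shape=36, rate=9).
The mode of a Gamma(a, b) with a ≥ 1 (shape–rate) is (a−1)/b = 35/9 ≈ 3.889.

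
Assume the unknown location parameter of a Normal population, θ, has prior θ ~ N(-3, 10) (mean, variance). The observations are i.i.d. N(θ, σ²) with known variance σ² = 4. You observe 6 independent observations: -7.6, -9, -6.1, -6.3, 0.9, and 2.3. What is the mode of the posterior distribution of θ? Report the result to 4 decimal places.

n = 6; x̄ = ((-7.6) + (-9) + (-6.1) + (-6.3) + 0.9 + 2.3)/6 = -25.8/6 = -4.3.
For a Normal prior and Normal likelihood with known variance, the posterior is Normal; its mode equals its mean, the precision-weighted average.
Prior precision 1/σ₀² = 1/10 = 0.1; data precision n/σ² = 6/4 = 1.5.
θ̂ = (0.1·(-3) + 1.5·(-4.3)) / (0.1 + 1.5) = (-6.75)/1.6 = -4.21875 ≈ -4.2188.

θ̂_MAP = -4.2188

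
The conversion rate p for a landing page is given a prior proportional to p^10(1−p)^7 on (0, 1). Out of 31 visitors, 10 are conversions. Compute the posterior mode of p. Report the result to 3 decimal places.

The prior density ∝ p^10(1−p)^7 is the kernel of Beta(11, 8).
Data: 10 successes in 31 trials. The binomial likelihood contributes p^10(1−p)^21, so the posterior is Beta(11+10, 8+21) = Beta(21, 29).
For Beta(a, b) with a, b > 1 the mode is (a−1)/(a+b−2) = 20/48 ≈ 0.417.

p̂_MAP = 0.417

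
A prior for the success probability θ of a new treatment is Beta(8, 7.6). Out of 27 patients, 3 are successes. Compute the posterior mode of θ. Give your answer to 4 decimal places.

Prior: Beta(8, 7.6).
Data: 3 successes in 27 trials. The binomial likelihood contributes θ^3(1−θ)^24, so the posterior is Beta(8+3, 7.6+24) = Beta(11, 31.6).
For Beta(a, b) with a, b > 1 the mode is (a−1)/(a+b−2) = 10/40.6 ≈ 0.2463.

θ̂_MAP = 0.2463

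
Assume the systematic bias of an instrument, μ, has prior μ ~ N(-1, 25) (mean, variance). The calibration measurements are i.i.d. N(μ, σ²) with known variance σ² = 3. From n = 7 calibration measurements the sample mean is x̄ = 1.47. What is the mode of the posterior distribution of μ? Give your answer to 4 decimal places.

μ̂_MAP = 1.4284

n = 7, x̄ = 1.47.
For a Normal prior and Normal likelihood with known variance, the posterior is Normal; its mode equals its mean, the precision-weighted average.
Prior precision 1/σ₀² = 1/25 = 0.04; data precision n/σ² = 7/3.
μ̂ = (0.04·(-1) + (7/3)·1.47) / (0.04 + 7/3) = 3.39/(178/75) = 1017/712 ≈ 1.4284.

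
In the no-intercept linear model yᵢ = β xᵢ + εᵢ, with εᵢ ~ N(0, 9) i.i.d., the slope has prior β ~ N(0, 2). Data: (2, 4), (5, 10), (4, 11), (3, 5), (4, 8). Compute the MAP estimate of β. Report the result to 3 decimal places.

β̂_MAP = 2.000

log p(β | y) = −Σ(yᵢ − βxᵢ)²/(2·9) − β²/(2·2) + const.
Setting the derivative to zero: Σxᵢ(yᵢ − βxᵢ)/9 − β/2 = 0, so β = Σxᵢyᵢ / (Σxᵢ² + σ²/τ²).
Σxᵢyᵢ = 2·4 + 5·10 + 4·11 + 3·5 + 4·8 = 149; Σxᵢ² = 70; σ²/τ² = 4.5.
β̂_MAP = 149 / (70 + 4.5) = 149/74.5 ≈ 2.000.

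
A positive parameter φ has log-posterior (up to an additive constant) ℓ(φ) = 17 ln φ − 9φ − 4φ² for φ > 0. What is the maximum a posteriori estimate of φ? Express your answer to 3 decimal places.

ℓ'(φ) = 17/φ − 9 − 8φ. Setting this to zero and multiplying by φ: 8φ² + 9φ − 17 = 0.
φ = (−9 + √(9² + 4·8·17)) / (2·8) = (−9 + √625) / 16 = (−9 + 25)/16 = 1.
ℓ''(φ) = −17/φ² − 8 < 0, confirming a maximum.

φ̂_MAP = 1.000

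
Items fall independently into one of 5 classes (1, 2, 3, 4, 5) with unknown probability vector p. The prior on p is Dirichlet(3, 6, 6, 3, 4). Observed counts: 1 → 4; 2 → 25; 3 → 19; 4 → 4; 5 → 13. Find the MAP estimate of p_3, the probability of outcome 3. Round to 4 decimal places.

The posterior is Dirichlet(αᵢ + nᵢ) = Dirichlet(7, 31, 25, 7, 17).
For a Dirichlet(a₁,…,a_K) with all aᵢ > 1, the mode has j-th component (aⱼ − 1)/(Σaᵢ − K).
Here Σaᵢ = 87 and K = 5, so p_3 = (25 − 1)/(87 − 5) = 24/82 ≈ 0.2927.

MAP estimate: 0.2927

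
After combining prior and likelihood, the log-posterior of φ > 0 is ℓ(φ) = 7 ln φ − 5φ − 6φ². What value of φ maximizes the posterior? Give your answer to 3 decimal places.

φ̂_MAP = 0.583

ℓ'(φ) = 7/φ − 5 − 12φ. Setting this to zero and multiplying by φ: 12φ² + 5φ − 7 = 0.
φ = (−5 + √(5² + 4·12·7)) / (2·12) = (−5 + √361) / 24 = (−5 + 19)/24 = 7/12.
ℓ''(φ) = −7/φ² − 12 < 0, confirming a maximum.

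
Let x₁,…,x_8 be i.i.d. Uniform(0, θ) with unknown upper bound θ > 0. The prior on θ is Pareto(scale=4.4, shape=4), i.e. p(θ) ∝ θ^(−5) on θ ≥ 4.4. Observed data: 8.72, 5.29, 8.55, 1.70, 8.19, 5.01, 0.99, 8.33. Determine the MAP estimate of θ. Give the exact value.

θ̂_MAP = 8.72

The Uniform(0, θ) likelihood is θ^(−n) for θ ≥ max(xᵢ), zero otherwise. Here max(xᵢ) = 8.72.
Posterior ∝ θ^(−5) · θ^(−8) = θ^(−13) on θ ≥ max(4.4, 8.72) = 8.72.
This density is strictly decreasing in θ, so the posterior mode lies at the lower boundary of the support.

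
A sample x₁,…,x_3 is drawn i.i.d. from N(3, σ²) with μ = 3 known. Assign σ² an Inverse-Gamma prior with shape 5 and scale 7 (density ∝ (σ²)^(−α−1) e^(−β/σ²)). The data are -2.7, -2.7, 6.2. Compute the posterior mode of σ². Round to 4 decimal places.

σ̂²_MAP = 5.9480

Sum of squared deviations about the known mean: SS = (-2.7−3)² + (-2.7−3)² + (6.2−3)² = 75.22.
The Normal likelihood contributes (σ²)^(−n/2) exp(−SS/(2σ²)), so the posterior is Inverse-Gamma(α + n/2, β + SS/2) = Inverse-Gamma(6.5, 44.61).
The mode of Inverse-Gamma(a, b) is b/(a+1) = 44.61/7.5 ≈ 5.9480.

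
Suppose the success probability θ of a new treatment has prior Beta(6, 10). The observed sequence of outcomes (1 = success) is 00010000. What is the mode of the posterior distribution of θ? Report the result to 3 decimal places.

Prior: Beta(6, 10).
Data: 1 success in 8 trials (from the sequence). The binomial likelihood contributes θ(1−θ)^7, so the posterior is Beta(6+1, 10+7) = Beta(7, 17).
For Beta(a, b) with a, b > 1 the mode is (a−1)/(a+b−2) = 6/22 ≈ 0.273.

θ̂_MAP = 0.273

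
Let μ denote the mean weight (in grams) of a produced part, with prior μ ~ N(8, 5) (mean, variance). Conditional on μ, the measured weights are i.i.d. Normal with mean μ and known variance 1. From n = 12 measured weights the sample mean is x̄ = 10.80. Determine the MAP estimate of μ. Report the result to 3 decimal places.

μ̂_MAP = 10.754

n = 12, x̄ = 10.80.
For a Normal prior and Normal likelihood with known variance, the posterior is Normal; its mode equals its mean, the precision-weighted average.
Prior precision 1/σ₀² = 1/5 = 0.2; data precision n/σ² = 12/1 = 12.
μ̂ = (0.2·8 + 12·10.8) / (0.2 + 12) = 131.2/12.2 = 656/61 ≈ 10.754.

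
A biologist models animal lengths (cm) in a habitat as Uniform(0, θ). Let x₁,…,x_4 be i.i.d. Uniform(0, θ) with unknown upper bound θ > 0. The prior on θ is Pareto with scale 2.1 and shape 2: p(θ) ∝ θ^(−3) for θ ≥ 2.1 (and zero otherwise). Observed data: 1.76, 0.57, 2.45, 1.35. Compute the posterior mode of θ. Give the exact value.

The Uniform(0, θ) likelihood is θ^(−n) for θ ≥ max(xᵢ), zero otherwise. Here max(xᵢ) = 2.45.
Posterior ∝ θ^(−3) · θ^(−4) = θ^(−7) on θ ≥ max(2.1, 2.45) = 2.45.
This density is strictly decreasing in θ, so the posterior mode lies at the lower boundary of the support.

θ̂_MAP = 2.45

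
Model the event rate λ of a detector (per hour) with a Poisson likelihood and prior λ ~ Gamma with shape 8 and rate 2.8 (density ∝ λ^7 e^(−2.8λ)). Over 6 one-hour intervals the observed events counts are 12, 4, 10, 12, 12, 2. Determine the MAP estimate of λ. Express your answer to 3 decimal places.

λ̂_MAP = 6.705

Σxᵢ = 12+4+10+12+12+2 = 52, with n = 6.
Posterior ∝ λ^7e^(−2.8λ) · λ^52e^(−6λ) = λ^59e^(−8.8λ), i.e. Gamma(shape=60, rate=8.8).
The mode of a Gamma(a, b) with a ≥ 1 (shape–rate) is (a−1)/b = 59/8.8 ≈ 6.705.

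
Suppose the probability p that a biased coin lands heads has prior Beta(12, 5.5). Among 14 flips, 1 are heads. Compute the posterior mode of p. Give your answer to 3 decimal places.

p̂_MAP = 0.407

Prior: Beta(12, 5.5).
Data: 1 success in 14 trials. The binomial likelihood contributes p(1−p)^13, so the posterior is Beta(12+1, 5.5+13) = Beta(13, 18.5).
For Beta(a, b) with a, b > 1 the mode is (a−1)/(a+b−2) = 12/29.5 ≈ 0.407.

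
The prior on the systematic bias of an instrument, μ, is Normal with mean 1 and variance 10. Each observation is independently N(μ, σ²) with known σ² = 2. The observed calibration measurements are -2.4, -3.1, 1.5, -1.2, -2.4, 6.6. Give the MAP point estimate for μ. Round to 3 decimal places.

μ̂_MAP = -0.129

n = 6; x̄ = ((-2.4) + (-3.1) + 1.5 + (-1.2) + (-2.4) + 6.6)/6 = -1/6 = -1/6 ≈ -0.1667.
For a Normal prior and Normal likelihood with known variance, the posterior is Normal; its mode equals its mean, the precision-weighted average.
Prior precision 1/σ₀² = 1/10 = 0.1; data precision n/σ² = 6/2 = 3.
μ̂ = (0.1·1 + 3·(-1/6)) / (0.1 + 3) = (-0.4)/3.1 = -4/31 ≈ -0.129.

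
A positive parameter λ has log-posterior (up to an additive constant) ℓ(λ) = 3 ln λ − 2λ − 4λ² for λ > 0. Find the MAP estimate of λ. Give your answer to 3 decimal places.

ℓ'(λ) = 3/λ − 2 − 8λ. Setting this to zero and multiplying by λ: 8λ² + 2λ − 3 = 0.
λ = (−2 + √(2² + 4·8·3)) / (2·8) = (−2 + √100) / 16 = (−2 + 10)/16 = 1/2.
ℓ''(λ) = −3/λ² − 8 < 0, confirming a maximum.

λ̂_MAP = 0.500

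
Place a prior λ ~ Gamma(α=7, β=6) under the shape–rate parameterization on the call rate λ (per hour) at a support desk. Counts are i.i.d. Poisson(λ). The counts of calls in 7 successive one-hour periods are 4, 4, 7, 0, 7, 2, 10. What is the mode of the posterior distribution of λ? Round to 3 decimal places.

Σxᵢ = 4+4+7+0+7+2+10 = 34, with n = 7.
Posterior ∝ λ^6e^(−6λ) · λ^34e^(−7λ) = λ^40e^(−13λ), i.e. Gamma(shape=41, rate=13).
The mode of a Gamma(a, b) with a ≥ 1 (shape–rate) is (a−1)/b = 40/13 ≈ 3.077.

λ̂_MAP = 3.077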